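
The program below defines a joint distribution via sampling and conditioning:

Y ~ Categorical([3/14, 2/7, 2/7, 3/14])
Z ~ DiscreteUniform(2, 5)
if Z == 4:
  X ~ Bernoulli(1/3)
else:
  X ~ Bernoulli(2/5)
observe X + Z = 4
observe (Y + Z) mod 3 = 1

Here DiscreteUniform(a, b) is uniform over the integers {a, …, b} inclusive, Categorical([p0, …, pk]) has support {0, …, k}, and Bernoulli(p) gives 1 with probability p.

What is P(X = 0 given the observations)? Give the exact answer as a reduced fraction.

Enumerate traces; 3 have nonzero weight after conditioning:
  (Y=0, Z=4, X=0) weight 1/28
  (Y=1, Z=3, X=1) weight 1/35
  (Y=3, Z=4, X=0) weight 1/28
Group by X:
  weight(X=0) = 1/14
  weight(X=1) = 1/35
Total weight = 1/14 + 1/35 = 1/10
P(X=0 | obs) = 1/14 / 1/10 = 5/7
P(X=1 | obs) = 1/35 / 1/10 = 2/7

P(X = 0 | obs) = 5/7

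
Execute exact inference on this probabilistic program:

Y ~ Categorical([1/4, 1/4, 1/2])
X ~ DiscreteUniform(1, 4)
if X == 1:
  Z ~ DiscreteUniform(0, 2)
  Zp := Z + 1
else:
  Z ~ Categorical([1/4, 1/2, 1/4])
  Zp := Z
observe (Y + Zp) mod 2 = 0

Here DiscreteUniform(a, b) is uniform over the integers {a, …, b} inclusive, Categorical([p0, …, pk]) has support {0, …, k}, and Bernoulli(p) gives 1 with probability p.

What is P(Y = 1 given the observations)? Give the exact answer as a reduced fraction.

Enumerate traces; 19 have nonzero weight after conditioning:
  (Y=0, X=1, Z=1) weight 1/48
  (Y=0, X=2, Z=0) weight 1/64
  (Y=0, X=2, Z=2) weight 1/64
  (Y=0, X=3, Z=0) weight 1/64
  (Y=0, X=3, Z=2) weight 1/64
  (Y=0, X=4, Z=0) weight 1/64
  (Y=0, X=4, Z=2) weight 1/64
  (Y=1, X=1, Z=0) weight 1/48
  (Y=2, X=1, Z=1) weight 1/24
  … 10 more
Group by Y:
  weight(Y=0) = 11/96
  weight(Y=1) = 13/96
  weight(Y=2) = 11/48
Total weight = 11/96 + 13/96 + 11/48 = 23/48
P(Y=0 | obs) = 11/96 / 23/48 = 11/46
P(Y=1 | obs) = 13/96 / 23/48 = 13/46
P(Y=2 | obs) = 11/48 / 23/48 = 11/23

P(Y = 1 | obs) = 13/46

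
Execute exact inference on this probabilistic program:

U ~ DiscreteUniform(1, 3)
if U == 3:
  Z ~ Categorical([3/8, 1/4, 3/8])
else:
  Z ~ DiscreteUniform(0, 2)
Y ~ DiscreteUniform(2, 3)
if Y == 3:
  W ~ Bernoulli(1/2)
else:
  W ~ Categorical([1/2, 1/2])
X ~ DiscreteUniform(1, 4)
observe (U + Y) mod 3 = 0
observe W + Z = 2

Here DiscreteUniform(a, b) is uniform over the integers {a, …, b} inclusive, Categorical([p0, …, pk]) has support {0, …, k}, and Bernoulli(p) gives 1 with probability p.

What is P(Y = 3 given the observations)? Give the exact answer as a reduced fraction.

P(Y = 3 | obs) = 15/31

Enumerate traces; 16 have nonzero weight after conditioning:
  (U=1, Z=1, Y=2, W=1, X=1) weight 1/144
  (U=1, Z=1, Y=2, W=1, X=2) weight 1/144
  (U=1, Z=1, Y=2, W=1, X=3) weight 1/144
  (U=1, Z=1, Y=2, W=1, X=4) weight 1/144
  (U=1, Z=2, Y=2, W=0, X=1) weight 1/144
  (U=1, Z=2, Y=2, W=0, X=2) weight 1/144
  (U=1, Z=2, Y=2, W=0, X=3) weight 1/144
  (U=1, Z=2, Y=2, W=0, X=4) weight 1/144
  (U=3, Z=1, Y=3, W=1, X=1) weight 1/192
  … 7 more
Group by Y:
  weight(Y=2) = 1/18
  weight(Y=3) = 5/96
Total weight = 1/18 + 5/96 = 31/288
P(Y=2 | obs) = 1/18 / 31/288 = 16/31
P(Y=3 | obs) = 5/96 / 31/288 = 15/31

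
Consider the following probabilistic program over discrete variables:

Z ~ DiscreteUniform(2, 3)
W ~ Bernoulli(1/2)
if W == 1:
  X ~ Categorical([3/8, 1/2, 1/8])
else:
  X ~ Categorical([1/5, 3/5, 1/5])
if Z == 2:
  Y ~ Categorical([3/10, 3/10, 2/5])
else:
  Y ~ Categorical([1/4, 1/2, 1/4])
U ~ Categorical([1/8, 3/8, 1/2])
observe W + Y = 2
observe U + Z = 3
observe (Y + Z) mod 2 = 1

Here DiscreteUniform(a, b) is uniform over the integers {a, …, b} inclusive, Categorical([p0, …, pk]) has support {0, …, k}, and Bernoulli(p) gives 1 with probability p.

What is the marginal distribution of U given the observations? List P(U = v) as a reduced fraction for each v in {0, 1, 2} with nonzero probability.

Enumerate traces; 6 have nonzero weight after conditioning:
  (Z=2, W=1, X=0, Y=1, U=1) weight 27/2560
  (Z=2, W=1, X=1, Y=1, U=1) weight 9/640
  (Z=2, W=1, X=2, Y=1, U=1) weight 9/2560
  (Z=3, W=0, X=0, Y=2, U=0) weight 1/640
  (Z=3, W=0, X=1, Y=2, U=0) weight 3/640
  (Z=3, W=0, X=2, Y=2, U=0) weight 1/640
Group by U:
  weight(U=0) = 1/128
  weight(U=1) = 9/320
Total weight = 1/128 + 9/320 = 23/640
P(U=0 | obs) = 1/128 / 23/640 = 5/23
P(U=1 | obs) = 9/320 / 23/640 = 18/23

P(U=0) = 5/23, P(U=1) = 18/23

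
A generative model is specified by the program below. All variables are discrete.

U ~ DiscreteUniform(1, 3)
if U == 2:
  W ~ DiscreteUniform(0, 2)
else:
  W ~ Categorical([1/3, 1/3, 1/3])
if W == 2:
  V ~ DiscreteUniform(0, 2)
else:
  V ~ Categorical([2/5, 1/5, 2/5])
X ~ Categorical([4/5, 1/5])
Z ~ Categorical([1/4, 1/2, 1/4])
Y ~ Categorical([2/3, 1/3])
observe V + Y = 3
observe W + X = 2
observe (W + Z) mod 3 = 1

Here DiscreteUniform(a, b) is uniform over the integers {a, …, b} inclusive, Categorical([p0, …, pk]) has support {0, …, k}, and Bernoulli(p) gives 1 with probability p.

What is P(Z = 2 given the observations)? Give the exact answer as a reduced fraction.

Enumerate traces; 6 have nonzero weight after conditioning:
  (U=1, W=1, V=2, X=1, Z=0, Y=1) weight 1/1350
  (U=1, W=2, V=2, X=0, Z=2, Y=1) weight 1/405
  (U=2, W=1, V=2, X=1, Z=0, Y=1) weight 1/1350
  (U=2, W=2, V=2, X=0, Z=2, Y=1) weight 1/405
  (U=3, W=1, V=2, X=1, Z=0, Y=1) weight 1/1350
  (U=3, W=2, V=2, X=0, Z=2, Y=1) weight 1/405
Group by Z:
  weight(Z=0) = 1/450
  weight(Z=2) = 1/135
Total weight = 1/450 + 1/135 = 13/1350
P(Z=0 | obs) = 1/450 / 13/1350 = 3/13
P(Z=2 | obs) = 1/135 / 13/1350 = 10/13

P(Z = 2 | obs) = 10/13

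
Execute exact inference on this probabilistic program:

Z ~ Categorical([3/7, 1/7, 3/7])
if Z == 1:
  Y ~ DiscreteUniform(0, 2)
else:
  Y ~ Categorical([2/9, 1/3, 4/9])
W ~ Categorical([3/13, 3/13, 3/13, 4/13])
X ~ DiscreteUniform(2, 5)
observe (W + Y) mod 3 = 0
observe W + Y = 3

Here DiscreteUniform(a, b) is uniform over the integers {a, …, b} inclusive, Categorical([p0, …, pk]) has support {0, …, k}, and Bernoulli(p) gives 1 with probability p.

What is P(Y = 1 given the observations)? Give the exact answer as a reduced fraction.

P(Y = 1 | obs) = 21/68

Enumerate traces; 36 have nonzero weight after conditioning:
  (Z=0, Y=0, W=3, X=2) weight 2/273
  (Z=0, Y=0, W=3, X=3) weight 2/273
  (Z=0, Y=0, W=3, X=4) weight 2/273
  (Z=0, Y=0, W=3, X=5) weight 2/273
  (Z=0, Y=1, W=2, X=2) weight 3/364
  (Z=0, Y=1, W=2, X=3) weight 3/364
  (Z=0, Y=1, W=2, X=4) weight 3/364
  (Z=0, Y=1, W=2, X=5) weight 3/364
  (Z=0, Y=2, W=1, X=2) weight 1/91
  … 27 more
Group by Y:
  weight(Y=0) = 20/273
  weight(Y=1) = 1/13
  weight(Y=2) = 9/91
Total weight = 20/273 + 1/13 + 9/91 = 68/273
P(Y=0 | obs) = 20/273 / 68/273 = 5/17
P(Y=1 | obs) = 1/13 / 68/273 = 21/68
P(Y=2 | obs) = 9/91 / 68/273 = 27/68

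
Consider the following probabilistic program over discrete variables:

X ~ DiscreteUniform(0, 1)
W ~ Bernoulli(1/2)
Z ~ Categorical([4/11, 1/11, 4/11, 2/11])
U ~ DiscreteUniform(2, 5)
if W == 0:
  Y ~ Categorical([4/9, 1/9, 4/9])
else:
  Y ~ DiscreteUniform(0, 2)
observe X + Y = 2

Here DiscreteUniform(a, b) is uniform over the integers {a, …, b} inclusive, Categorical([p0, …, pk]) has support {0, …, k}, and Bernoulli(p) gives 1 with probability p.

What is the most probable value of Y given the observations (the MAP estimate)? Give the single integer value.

argmax_v P(Y = v | obs) = 2

Enumerate traces; 64 have nonzero weight after conditioning:
  (X=0, W=0, Z=0, U=2, Y=2) weight 1/99
  (X=0, W=0, Z=0, U=3, Y=2) weight 1/99
  (X=0, W=0, Z=0, U=4, Y=2) weight 1/99
  (X=0, W=0, Z=0, U=5, Y=2) weight 1/99
  (X=0, W=0, Z=1, U=2, Y=2) weight 1/396
  (X=0, W=0, Z=1, U=3, Y=2) weight 1/396
  (X=0, W=0, Z=1, U=4, Y=2) weight 1/396
  (X=0, W=0, Z=1, U=5, Y=2) weight 1/396
  (X=1, W=0, Z=0, U=2, Y=1) weight 1/396
  … 55 more
Group by Y:
  weight(Y=1) = 1/9
  weight(Y=2) = 7/36
Total weight = 1/9 + 7/36 = 11/36
P(Y=1 | obs) = 1/9 / 11/36 = 4/11
P(Y=2 | obs) = 7/36 / 11/36 = 7/11
argmax = 2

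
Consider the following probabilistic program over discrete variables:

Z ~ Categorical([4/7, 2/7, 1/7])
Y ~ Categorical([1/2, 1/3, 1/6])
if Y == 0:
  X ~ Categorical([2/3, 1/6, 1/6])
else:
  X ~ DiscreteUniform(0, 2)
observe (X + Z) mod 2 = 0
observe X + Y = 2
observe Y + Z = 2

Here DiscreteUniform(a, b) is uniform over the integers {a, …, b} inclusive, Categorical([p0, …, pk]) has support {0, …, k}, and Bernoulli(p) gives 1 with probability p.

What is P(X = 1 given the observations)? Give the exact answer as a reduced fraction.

Enumerate traces; 3 have nonzero weight after conditioning:
  (Z=0, Y=2, X=0) weight 2/63
  (Z=1, Y=1, X=1) weight 2/63
  (Z=2, Y=0, X=2) weight 1/84
Group by X:
  weight(X=0) = 2/63
  weight(X=1) = 2/63
  weight(X=2) = 1/84
Total weight = 2/63 + 2/63 + 1/84 = 19/252
P(X=0 | obs) = 2/63 / 19/252 = 8/19
P(X=1 | obs) = 2/63 / 19/252 = 8/19
P(X=2 | obs) = 1/84 / 19/252 = 3/19

P(X = 1 | obs) = 8/19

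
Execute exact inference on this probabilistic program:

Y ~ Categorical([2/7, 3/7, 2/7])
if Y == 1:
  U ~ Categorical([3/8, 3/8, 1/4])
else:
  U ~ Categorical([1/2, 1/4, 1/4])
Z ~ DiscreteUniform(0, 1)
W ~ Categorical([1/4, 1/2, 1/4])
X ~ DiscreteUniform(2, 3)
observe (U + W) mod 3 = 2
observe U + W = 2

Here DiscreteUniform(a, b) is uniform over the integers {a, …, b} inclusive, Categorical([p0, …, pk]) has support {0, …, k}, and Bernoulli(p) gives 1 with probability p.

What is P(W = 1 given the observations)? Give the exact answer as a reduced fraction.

Enumerate traces; 36 have nonzero weight after conditioning:
  (Y=0, U=0, Z=0, W=2, X=2) weight 1/112
  (Y=0, U=0, Z=0, W=2, X=3) weight 1/112
  (Y=0, U=0, Z=1, W=2, X=2) weight 1/112
  (Y=0, U=0, Z=1, W=2, X=3) weight 1/112
  (Y=0, U=1, Z=0, W=1, X=2) weight 1/112
  (Y=0, U=1, Z=0, W=1, X=3) weight 1/112
  (Y=0, U=1, Z=1, W=1, X=2) weight 1/112
  (Y=0, U=1, Z=1, W=1, X=3) weight 1/112
  (Y=0, U=2, Z=0, W=0, X=2) weight 1/224
  … 27 more
Group by W:
  weight(W=0) = 1/16
  weight(W=1) = 17/112
  weight(W=2) = 25/224
Total weight = 1/16 + 17/112 + 25/224 = 73/224
P(W=0 | obs) = 1/16 / 73/224 = 14/73
P(W=1 | obs) = 17/112 / 73/224 = 34/73
P(W=2 | obs) = 25/224 / 73/224 = 25/73

P(W = 1 | obs) = 34/73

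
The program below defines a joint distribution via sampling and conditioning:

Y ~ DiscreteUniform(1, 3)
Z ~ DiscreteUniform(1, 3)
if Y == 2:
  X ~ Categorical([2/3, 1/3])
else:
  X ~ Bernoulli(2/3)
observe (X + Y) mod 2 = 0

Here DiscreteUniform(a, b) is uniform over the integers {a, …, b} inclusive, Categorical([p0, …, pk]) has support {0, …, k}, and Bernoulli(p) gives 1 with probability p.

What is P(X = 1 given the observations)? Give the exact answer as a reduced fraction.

Enumerate traces; 9 have nonzero weight after conditioning:
  (Y=1, Z=1, X=1) weight 2/27
  (Y=1, Z=2, X=1) weight 2/27
  (Y=1, Z=3, X=1) weight 2/27
  (Y=2, Z=1, X=0) weight 2/27
  (Y=2, Z=2, X=0) weight 2/27
  (Y=2, Z=3, X=0) weight 2/27
  (Y=3, Z=1, X=1) weight 2/27
  (Y=3, Z=2, X=1) weight 2/27
  … 1 more
Group by X:
  weight(X=0) = 2/9
  weight(X=1) = 4/9
Total weight = 2/9 + 4/9 = 2/3
P(X=0 | obs) = 2/9 / 2/3 = 1/3
P(X=1 | obs) = 4/9 / 2/3 = 2/3

P(X = 1 | obs) = 2/3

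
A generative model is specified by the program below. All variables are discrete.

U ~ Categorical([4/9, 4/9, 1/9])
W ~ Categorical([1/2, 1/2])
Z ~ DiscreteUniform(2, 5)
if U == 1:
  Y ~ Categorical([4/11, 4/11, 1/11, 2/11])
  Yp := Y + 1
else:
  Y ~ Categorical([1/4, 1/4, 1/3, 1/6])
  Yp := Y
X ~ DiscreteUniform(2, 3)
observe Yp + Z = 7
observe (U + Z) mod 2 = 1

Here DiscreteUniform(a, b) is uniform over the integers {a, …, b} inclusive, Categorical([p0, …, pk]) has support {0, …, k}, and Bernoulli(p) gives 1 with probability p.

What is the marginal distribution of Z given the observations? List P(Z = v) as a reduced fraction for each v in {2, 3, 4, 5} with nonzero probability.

P(Z=4) = 12/67, P(Z=5) = 55/67

Enumerate traces; 12 have nonzero weight after conditioning:
  (U=0, W=0, Z=5, Y=2, X=2) weight 1/108
  (U=0, W=0, Z=5, Y=2, X=3) weight 1/108
  (U=0, W=1, Z=5, Y=2, X=2) weight 1/108
  (U=0, W=1, Z=5, Y=2, X=3) weight 1/108
  (U=1, W=0, Z=4, Y=2, X=2) weight 1/396
  (U=1, W=0, Z=4, Y=2, X=3) weight 1/396
  (U=1, W=1, Z=4, Y=2, X=2) weight 1/396
  (U=1, W=1, Z=4, Y=2, X=3) weight 1/396
  … 4 more
Group by Z:
  weight(Z=4) = 1/99
  weight(Z=5) = 5/108
Total weight = 1/99 + 5/108 = 67/1188
P(Z=4 | obs) = 1/99 / 67/1188 = 12/67
P(Z=5 | obs) = 5/108 / 67/1188 = 55/67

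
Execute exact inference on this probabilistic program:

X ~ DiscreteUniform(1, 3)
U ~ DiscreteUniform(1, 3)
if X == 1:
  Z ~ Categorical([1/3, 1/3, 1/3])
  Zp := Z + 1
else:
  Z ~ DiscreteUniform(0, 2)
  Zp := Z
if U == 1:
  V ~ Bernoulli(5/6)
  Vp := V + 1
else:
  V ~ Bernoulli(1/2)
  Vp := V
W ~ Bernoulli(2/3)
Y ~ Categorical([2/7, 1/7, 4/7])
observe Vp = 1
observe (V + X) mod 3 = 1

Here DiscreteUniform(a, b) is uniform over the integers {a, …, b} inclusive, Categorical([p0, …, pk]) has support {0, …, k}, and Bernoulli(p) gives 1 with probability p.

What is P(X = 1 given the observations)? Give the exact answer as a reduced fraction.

Enumerate traces; 54 have nonzero weight after conditioning:
  (X=1, U=1, Z=0, V=0, W=0, Y=0) weight 1/1701
  (X=1, U=1, Z=0, V=0, W=0, Y=1) weight 1/3402
  (X=1, U=1, Z=0, V=0, W=0, Y=2) weight 2/1701
  (X=1, U=1, Z=0, V=0, W=1, Y=0) weight 2/1701
  (X=1, U=1, Z=0, V=0, W=1, Y=1) weight 1/1701
  (X=1, U=1, Z=0, V=0, W=1, Y=2) weight 4/1701
  (X=1, U=1, Z=1, V=0, W=0, Y=0) weight 1/1701
  (X=1, U=1, Z=1, V=0, W=0, Y=1) weight 1/3402
  (X=3, U=2, Z=0, V=1, W=0, Y=0) weight 1/567
  … 45 more
Group by X:
  weight(X=1) = 1/54
  weight(X=3) = 1/9
Total weight = 1/54 + 1/9 = 7/54
P(X=1 | obs) = 1/54 / 7/54 = 1/7
P(X=3 | obs) = 1/9 / 7/54 = 6/7

P(X = 1 | obs) = 1/7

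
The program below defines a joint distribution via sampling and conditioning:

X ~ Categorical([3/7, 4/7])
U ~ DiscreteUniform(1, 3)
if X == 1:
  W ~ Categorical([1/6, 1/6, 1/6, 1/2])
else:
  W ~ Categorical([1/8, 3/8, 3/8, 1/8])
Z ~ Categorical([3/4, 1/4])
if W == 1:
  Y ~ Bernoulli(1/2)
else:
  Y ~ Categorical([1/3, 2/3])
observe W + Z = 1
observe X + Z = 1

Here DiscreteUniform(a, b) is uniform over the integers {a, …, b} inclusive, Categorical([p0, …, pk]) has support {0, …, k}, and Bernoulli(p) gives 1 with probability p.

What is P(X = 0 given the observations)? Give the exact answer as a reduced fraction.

Enumerate traces; 12 have nonzero weight after conditioning:
  (X=0, U=1, W=0, Z=1, Y=0) weight 1/672
  (X=0, U=1, W=0, Z=1, Y=1) weight 1/336
  (X=0, U=2, W=0, Z=1, Y=0) weight 1/672
  (X=0, U=2, W=0, Z=1, Y=1) weight 1/336
  (X=0, U=3, W=0, Z=1, Y=0) weight 1/672
  (X=0, U=3, W=0, Z=1, Y=1) weight 1/336
  (X=1, U=1, W=1, Z=0, Y=0) weight 1/84
  (X=1, U=1, W=1, Z=0, Y=1) weight 1/84
  … 4 more
Group by X:
  weight(X=0) = 3/224
  weight(X=1) = 1/14
Total weight = 3/224 + 1/14 = 19/224
P(X=0 | obs) = 3/224 / 19/224 = 3/19
P(X=1 | obs) = 1/14 / 19/224 = 16/19

P(X = 0 | obs) = 3/19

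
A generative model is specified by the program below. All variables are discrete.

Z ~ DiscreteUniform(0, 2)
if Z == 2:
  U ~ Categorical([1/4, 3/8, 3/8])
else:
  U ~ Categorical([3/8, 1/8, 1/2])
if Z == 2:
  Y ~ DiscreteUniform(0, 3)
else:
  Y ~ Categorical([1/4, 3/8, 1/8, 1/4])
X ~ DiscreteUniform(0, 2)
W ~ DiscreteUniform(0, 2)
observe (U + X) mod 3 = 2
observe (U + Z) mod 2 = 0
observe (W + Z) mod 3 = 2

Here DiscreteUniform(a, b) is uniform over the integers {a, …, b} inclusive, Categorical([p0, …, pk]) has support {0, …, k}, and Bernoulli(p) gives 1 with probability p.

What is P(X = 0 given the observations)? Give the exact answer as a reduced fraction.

P(X = 0 | obs) = 7/13

Enumerate traces; 20 have nonzero weight after conditioning:
  (Z=0, U=0, Y=0, X=2, W=2) weight 1/288
  (Z=0, U=0, Y=1, X=2, W=2) weight 1/192
  (Z=0, U=0, Y=2, X=2, W=2) weight 1/576
  (Z=0, U=0, Y=3, X=2, W=2) weight 1/288
  (Z=0, U=2, Y=0, X=0, W=2) weight 1/216
  (Z=0, U=2, Y=1, X=0, W=2) weight 1/144
  (Z=0, U=2, Y=2, X=0, W=2) weight 1/432
  (Z=0, U=2, Y=3, X=0, W=2) weight 1/216
  (Z=1, U=1, Y=0, X=1, W=1) weight 1/864
  … 11 more
Group by X:
  weight(X=0) = 7/216
  weight(X=1) = 1/216
  weight(X=2) = 5/216
Total weight = 7/216 + 1/216 + 5/216 = 13/216
P(X=0 | obs) = 7/216 / 13/216 = 7/13
P(X=1 | obs) = 1/216 / 13/216 = 1/13
P(X=2 | obs) = 5/216 / 13/216 = 5/13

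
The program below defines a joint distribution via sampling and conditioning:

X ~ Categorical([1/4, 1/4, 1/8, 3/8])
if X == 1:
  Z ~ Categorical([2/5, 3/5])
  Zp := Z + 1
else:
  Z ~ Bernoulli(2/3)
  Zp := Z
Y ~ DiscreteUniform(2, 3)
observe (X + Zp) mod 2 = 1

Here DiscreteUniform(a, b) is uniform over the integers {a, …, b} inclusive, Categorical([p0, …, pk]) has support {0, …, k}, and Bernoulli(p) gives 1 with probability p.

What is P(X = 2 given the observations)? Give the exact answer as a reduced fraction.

P(X = 2 | obs) = 10/63

Enumerate traces; 8 have nonzero weight after conditioning:
  (X=0, Z=1, Y=2) weight 1/12
  (X=0, Z=1, Y=3) weight 1/12
  (X=1, Z=1, Y=2) weight 3/40
  (X=1, Z=1, Y=3) weight 3/40
  (X=2, Z=1, Y=2) weight 1/24
  (X=2, Z=1, Y=3) weight 1/24
  (X=3, Z=0, Y=2) weight 1/16
  (X=3, Z=0, Y=3) weight 1/16
Group by X:
  weight(X=0) = 1/6
  weight(X=1) = 3/20
  weight(X=2) = 1/12
  weight(X=3) = 1/8
Total weight = 1/6 + 3/20 + 1/12 + 1/8 = 21/40
P(X=0 | obs) = 1/6 / 21/40 = 20/63
P(X=1 | obs) = 3/20 / 21/40 = 2/7
P(X=2 | obs) = 1/12 / 21/40 = 10/63
P(X=3 | obs) = 1/8 / 21/40 = 5/21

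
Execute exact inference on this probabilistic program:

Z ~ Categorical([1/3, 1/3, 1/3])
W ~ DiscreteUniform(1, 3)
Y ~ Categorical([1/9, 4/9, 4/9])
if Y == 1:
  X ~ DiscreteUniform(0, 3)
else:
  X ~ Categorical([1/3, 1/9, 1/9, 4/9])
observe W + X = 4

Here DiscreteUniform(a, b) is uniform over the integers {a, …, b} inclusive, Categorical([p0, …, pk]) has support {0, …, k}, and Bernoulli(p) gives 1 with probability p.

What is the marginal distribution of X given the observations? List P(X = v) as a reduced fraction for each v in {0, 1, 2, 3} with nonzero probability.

P(X=1) = 14/57, P(X=2) = 14/57, P(X=3) = 29/57

Enumerate traces; 27 have nonzero weight after conditioning:
  (Z=0, W=1, Y=0, X=3) weight 4/729
  (Z=0, W=1, Y=1, X=3) weight 1/81
  (Z=0, W=1, Y=2, X=3) weight 16/729
  (Z=0, W=2, Y=0, X=2) weight 1/729
  (Z=0, W=2, Y=1, X=2) weight 1/81
  (Z=0, W=2, Y=2, X=2) weight 4/729
  (Z=0, W=3, Y=0, X=1) weight 1/729
  (Z=0, W=3, Y=1, X=1) weight 1/81
  … 19 more
Group by X:
  weight(X=1) = 14/243
  weight(X=2) = 14/243
  weight(X=3) = 29/243
Total weight = 14/243 + 14/243 + 29/243 = 19/81
P(X=1 | obs) = 14/243 / 19/81 = 14/57
P(X=2 | obs) = 14/243 / 19/81 = 14/57
P(X=3 | obs) = 29/243 / 19/81 = 29/57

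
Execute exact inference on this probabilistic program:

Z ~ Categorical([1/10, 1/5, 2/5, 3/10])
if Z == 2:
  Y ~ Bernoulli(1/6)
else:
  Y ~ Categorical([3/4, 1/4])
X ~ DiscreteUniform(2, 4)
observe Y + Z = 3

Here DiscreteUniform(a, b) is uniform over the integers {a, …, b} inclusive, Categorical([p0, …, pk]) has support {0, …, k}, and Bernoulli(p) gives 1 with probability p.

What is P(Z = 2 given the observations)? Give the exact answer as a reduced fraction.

Enumerate traces; 6 have nonzero weight after conditioning:
  (Z=2, Y=1, X=2) weight 1/45
  (Z=2, Y=1, X=3) weight 1/45
  (Z=2, Y=1, X=4) weight 1/45
  (Z=3, Y=0, X=2) weight 3/40
  (Z=3, Y=0, X=3) weight 3/40
  (Z=3, Y=0, X=4) weight 3/40
Group by Z:
  weight(Z=2) = 1/15
  weight(Z=3) = 9/40
Total weight = 1/15 + 9/40 = 7/24
P(Z=2 | obs) = 1/15 / 7/24 = 8/35
P(Z=3 | obs) = 9/40 / 7/24 = 27/35

P(Z = 2 | obs) = 8/35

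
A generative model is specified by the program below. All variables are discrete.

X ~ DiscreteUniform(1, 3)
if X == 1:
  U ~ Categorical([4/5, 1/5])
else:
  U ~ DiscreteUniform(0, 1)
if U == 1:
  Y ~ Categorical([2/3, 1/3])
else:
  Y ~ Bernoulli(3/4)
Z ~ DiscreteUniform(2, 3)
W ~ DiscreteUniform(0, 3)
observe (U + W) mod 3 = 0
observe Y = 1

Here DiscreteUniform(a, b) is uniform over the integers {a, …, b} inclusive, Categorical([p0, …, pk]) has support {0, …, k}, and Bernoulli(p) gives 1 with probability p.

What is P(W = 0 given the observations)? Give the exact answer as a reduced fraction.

Enumerate traces; 18 have nonzero weight after conditioning:
  (X=1, U=0, Y=1, Z=2, W=0) weight 1/40
  (X=1, U=0, Y=1, Z=2, W=3) weight 1/40
  (X=1, U=0, Y=1, Z=3, W=0) weight 1/40
  (X=1, U=0, Y=1, Z=3, W=3) weight 1/40
  (X=1, U=1, Y=1, Z=2, W=2) weight 1/360
  (X=1, U=1, Y=1, Z=3, W=2) weight 1/360
  (X=2, U=0, Y=1, Z=2, W=0) weight 1/64
  (X=2, U=0, Y=1, Z=2, W=3) weight 1/64
  … 10 more
Group by W:
  weight(W=0) = 9/80
  weight(W=2) = 1/30
  weight(W=3) = 9/80
Total weight = 9/80 + 1/30 + 9/80 = 31/120
P(W=0 | obs) = 9/80 / 31/120 = 27/62
P(W=2 | obs) = 1/30 / 31/120 = 4/31
P(W=3 | obs) = 9/80 / 31/120 = 27/62

P(W = 0 | obs) = 27/62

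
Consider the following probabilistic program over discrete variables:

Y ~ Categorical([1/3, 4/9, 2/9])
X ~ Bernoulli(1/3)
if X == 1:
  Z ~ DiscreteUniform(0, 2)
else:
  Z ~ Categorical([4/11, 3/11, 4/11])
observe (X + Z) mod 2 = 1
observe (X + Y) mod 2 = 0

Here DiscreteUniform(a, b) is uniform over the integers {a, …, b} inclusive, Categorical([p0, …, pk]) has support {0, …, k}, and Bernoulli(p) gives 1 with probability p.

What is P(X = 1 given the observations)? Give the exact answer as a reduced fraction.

P(X = 1 | obs) = 44/89

Enumerate traces; 4 have nonzero weight after conditioning:
  (Y=0, X=0, Z=1) weight 2/33
  (Y=1, X=1, Z=0) weight 4/81
  (Y=1, X=1, Z=2) weight 4/81
  (Y=2, X=0, Z=1) weight 4/99
Group by X:
  weight(X=0) = 10/99
  weight(X=1) = 8/81
Total weight = 10/99 + 8/81 = 178/891
P(X=0 | obs) = 10/99 / 178/891 = 45/89
P(X=1 | obs) = 8/81 / 178/891 = 44/89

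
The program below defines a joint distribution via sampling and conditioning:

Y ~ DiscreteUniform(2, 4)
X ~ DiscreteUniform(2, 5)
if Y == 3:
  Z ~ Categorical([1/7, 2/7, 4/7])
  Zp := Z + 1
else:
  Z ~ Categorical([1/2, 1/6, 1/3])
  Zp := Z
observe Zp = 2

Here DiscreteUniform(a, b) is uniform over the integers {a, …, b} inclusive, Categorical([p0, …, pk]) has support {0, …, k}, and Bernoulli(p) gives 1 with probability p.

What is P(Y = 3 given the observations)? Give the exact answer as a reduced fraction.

Enumerate traces; 12 have nonzero weight after conditioning:
  (Y=2, X=2, Z=2) weight 1/36
  (Y=2, X=3, Z=2) weight 1/36
  (Y=2, X=4, Z=2) weight 1/36
  (Y=2, X=5, Z=2) weight 1/36
  (Y=3, X=2, Z=1) weight 1/42
  (Y=3, X=3, Z=1) weight 1/42
  (Y=3, X=4, Z=1) weight 1/42
  (Y=3, X=5, Z=1) weight 1/42
  (Y=4, X=2, Z=2) weight 1/36
  … 3 more
Group by Y:
  weight(Y=2) = 1/9
  weight(Y=3) = 2/21
  weight(Y=4) = 1/9
Total weight = 1/9 + 2/21 + 1/9 = 20/63
P(Y=2 | obs) = 1/9 / 20/63 = 7/20
P(Y=3 | obs) = 2/21 / 20/63 = 3/10
P(Y=4 | obs) = 1/9 / 20/63 = 7/20

P(Y = 3 | obs) = 3/10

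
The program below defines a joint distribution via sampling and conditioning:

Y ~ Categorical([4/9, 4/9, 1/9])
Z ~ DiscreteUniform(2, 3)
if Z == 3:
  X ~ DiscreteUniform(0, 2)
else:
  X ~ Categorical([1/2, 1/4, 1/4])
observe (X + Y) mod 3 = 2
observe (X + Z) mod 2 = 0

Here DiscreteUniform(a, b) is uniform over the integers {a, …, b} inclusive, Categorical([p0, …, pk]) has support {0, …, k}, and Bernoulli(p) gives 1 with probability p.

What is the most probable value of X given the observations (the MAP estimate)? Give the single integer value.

Enumerate traces; 3 have nonzero weight after conditioning:
  (Y=0, Z=2, X=2) weight 1/18
  (Y=1, Z=3, X=1) weight 2/27
  (Y=2, Z=2, X=0) weight 1/36
Group by X:
  weight(X=0) = 1/36
  weight(X=1) = 2/27
  weight(X=2) = 1/18
Total weight = 1/36 + 2/27 + 1/18 = 17/108
P(X=0 | obs) = 1/36 / 17/108 = 3/17
P(X=1 | obs) = 2/27 / 17/108 = 8/17
P(X=2 | obs) = 1/18 / 17/108 = 6/17
argmax = 1

argmax_v P(X = v | obs) = 1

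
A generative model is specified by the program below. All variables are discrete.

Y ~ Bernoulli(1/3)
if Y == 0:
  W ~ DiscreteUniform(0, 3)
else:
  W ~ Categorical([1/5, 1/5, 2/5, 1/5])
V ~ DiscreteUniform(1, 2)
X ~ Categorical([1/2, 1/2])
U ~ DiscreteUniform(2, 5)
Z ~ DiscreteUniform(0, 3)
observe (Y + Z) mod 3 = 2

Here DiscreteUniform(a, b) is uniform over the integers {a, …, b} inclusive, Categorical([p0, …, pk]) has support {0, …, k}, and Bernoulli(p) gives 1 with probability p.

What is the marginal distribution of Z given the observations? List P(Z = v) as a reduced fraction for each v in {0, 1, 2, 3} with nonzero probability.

P(Z=1) = 1/3, P(Z=2) = 2/3

Enumerate traces; 128 have nonzero weight after conditioning:
  (Y=0, W=0, V=1, X=0, U=2, Z=2) weight 1/384
  (Y=0, W=0, V=1, X=0, U=3, Z=2) weight 1/384
  (Y=0, W=0, V=1, X=0, U=4, Z=2) weight 1/384
  (Y=0, W=0, V=1, X=0, U=5, Z=2) weight 1/384
  (Y=0, W=0, V=1, X=1, U=2, Z=2) weight 1/384
  (Y=0, W=0, V=1, X=1, U=3, Z=2) weight 1/384
  (Y=0, W=0, V=1, X=1, U=4, Z=2) weight 1/384
  (Y=0, W=0, V=1, X=1, U=5, Z=2) weight 1/384
  (Y=1, W=0, V=1, X=0, U=2, Z=1) weight 1/960
  … 119 more
Group by Z:
  weight(Z=1) = 1/12
  weight(Z=2) = 1/6
Total weight = 1/12 + 1/6 = 1/4
P(Z=1 | obs) = 1/12 / 1/4 = 1/3
P(Z=2 | obs) = 1/6 / 1/4 = 2/3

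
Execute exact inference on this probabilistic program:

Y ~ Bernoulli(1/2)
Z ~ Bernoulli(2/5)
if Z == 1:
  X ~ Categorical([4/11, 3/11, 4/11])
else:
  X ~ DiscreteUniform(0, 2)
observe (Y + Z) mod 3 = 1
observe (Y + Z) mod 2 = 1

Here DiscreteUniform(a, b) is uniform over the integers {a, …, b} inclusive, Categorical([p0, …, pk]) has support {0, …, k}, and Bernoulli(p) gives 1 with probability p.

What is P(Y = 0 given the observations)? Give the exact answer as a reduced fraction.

Enumerate traces; 6 have nonzero weight after conditioning:
  (Y=0, Z=1, X=0) weight 4/55
  (Y=0, Z=1, X=1) weight 3/55
  (Y=0, Z=1, X=2) weight 4/55
  (Y=1, Z=0, X=0) weight 1/10
  (Y=1, Z=0, X=1) weight 1/10
  (Y=1, Z=0, X=2) weight 1/10
Group by Y:
  weight(Y=0) = 1/5
  weight(Y=1) = 3/10
Total weight = 1/5 + 3/10 = 1/2
P(Y=0 | obs) = 1/5 / 1/2 = 2/5
P(Y=1 | obs) = 3/10 / 1/2 = 3/5

P(Y = 0 | obs) = 2/5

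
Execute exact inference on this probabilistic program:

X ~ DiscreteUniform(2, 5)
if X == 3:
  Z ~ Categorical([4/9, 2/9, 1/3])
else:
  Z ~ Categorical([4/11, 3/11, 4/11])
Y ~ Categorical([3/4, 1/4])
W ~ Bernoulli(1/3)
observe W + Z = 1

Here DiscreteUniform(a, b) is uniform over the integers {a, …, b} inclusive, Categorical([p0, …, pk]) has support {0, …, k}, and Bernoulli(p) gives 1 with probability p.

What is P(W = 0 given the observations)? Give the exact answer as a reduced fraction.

Enumerate traces; 16 have nonzero weight after conditioning:
  (X=2, Z=0, Y=0, W=1) weight 1/44
  (X=2, Z=0, Y=1, W=1) weight 1/132
  (X=2, Z=1, Y=0, W=0) weight 3/88
  (X=2, Z=1, Y=1, W=0) weight 1/88
  (X=3, Z=0, Y=0, W=1) weight 1/36
  (X=3, Z=0, Y=1, W=1) weight 1/108
  (X=3, Z=1, Y=0, W=0) weight 1/36
  (X=3, Z=1, Y=1, W=0) weight 1/108
  … 8 more
Group by W:
  weight(W=0) = 103/594
  weight(W=1) = 38/297
Total weight = 103/594 + 38/297 = 179/594
P(W=0 | obs) = 103/594 / 179/594 = 103/179
P(W=1 | obs) = 38/297 / 179/594 = 76/179

P(W = 0 | obs) = 103/179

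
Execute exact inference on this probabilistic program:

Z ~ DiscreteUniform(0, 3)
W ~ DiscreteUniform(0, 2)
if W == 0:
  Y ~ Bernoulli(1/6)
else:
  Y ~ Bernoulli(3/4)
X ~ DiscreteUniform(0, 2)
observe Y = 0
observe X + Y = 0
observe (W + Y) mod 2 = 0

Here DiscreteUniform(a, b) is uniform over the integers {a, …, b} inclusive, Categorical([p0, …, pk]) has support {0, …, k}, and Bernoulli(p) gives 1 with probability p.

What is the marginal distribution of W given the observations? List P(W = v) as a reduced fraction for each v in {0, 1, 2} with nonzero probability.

P(W=0) = 10/13, P(W=2) = 3/13

Enumerate traces; 8 have nonzero weight after conditioning:
  (Z=0, W=0, Y=0, X=0) weight 5/216
  (Z=0, W=2, Y=0, X=0) weight 1/144
  (Z=1, W=0, Y=0, X=0) weight 5/216
  (Z=1, W=2, Y=0, X=0) weight 1/144
  (Z=2, W=0, Y=0, X=0) weight 5/216
  (Z=2, W=2, Y=0, X=0) weight 1/144
  (Z=3, W=0, Y=0, X=0) weight 5/216
  (Z=3, W=2, Y=0, X=0) weight 1/144
Group by W:
  weight(W=0) = 5/54
  weight(W=2) = 1/36
Total weight = 5/54 + 1/36 = 13/108
P(W=0 | obs) = 5/54 / 13/108 = 10/13
P(W=2 | obs) = 1/36 / 13/108 = 3/13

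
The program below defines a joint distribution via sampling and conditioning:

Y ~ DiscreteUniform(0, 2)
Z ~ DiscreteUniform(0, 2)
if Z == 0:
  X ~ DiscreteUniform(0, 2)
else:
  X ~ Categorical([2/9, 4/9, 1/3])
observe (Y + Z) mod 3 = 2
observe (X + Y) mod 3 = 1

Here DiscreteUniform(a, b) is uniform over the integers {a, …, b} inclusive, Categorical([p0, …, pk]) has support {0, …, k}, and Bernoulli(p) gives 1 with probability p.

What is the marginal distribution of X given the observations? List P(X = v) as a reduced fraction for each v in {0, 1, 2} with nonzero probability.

P(X=0) = 2/9, P(X=1) = 4/9, P(X=2) = 1/3

Enumerate traces; 3 have nonzero weight after conditioning:
  (Y=0, Z=2, X=1) weight 4/81
  (Y=1, Z=1, X=0) weight 2/81
  (Y=2, Z=0, X=2) weight 1/27
Group by X:
  weight(X=0) = 2/81
  weight(X=1) = 4/81
  weight(X=2) = 1/27
Total weight = 2/81 + 4/81 + 1/27 = 1/9
P(X=0 | obs) = 2/81 / 1/9 = 2/9
P(X=1 | obs) = 4/81 / 1/9 = 4/9
P(X=2 | obs) = 1/27 / 1/9 = 1/3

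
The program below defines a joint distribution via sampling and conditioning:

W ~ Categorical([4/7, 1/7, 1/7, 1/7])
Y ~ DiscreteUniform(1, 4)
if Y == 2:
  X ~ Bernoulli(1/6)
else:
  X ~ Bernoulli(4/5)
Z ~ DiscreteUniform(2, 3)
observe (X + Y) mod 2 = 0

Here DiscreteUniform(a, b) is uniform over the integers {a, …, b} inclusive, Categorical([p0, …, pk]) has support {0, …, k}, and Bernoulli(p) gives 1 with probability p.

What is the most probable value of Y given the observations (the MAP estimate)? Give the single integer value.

Enumerate traces; 32 have nonzero weight after conditioning:
  (W=0, Y=1, X=1, Z=2) weight 2/35
  (W=0, Y=1, X=1, Z=3) weight 2/35
  (W=0, Y=2, X=0, Z=2) weight 5/84
  (W=0, Y=2, X=0, Z=3) weight 5/84
  (W=0, Y=3, X=1, Z=2) weight 2/35
  (W=0, Y=3, X=1, Z=3) weight 2/35
  (W=0, Y=4, X=0, Z=2) weight 1/70
  (W=0, Y=4, X=0, Z=3) weight 1/70
  … 24 more
Group by Y:
  weight(Y=1) = 1/5
  weight(Y=2) = 5/24
  weight(Y=3) = 1/5
  weight(Y=4) = 1/20
Total weight = 1/5 + 5/24 + 1/5 + 1/20 = 79/120
P(Y=1 | obs) = 1/5 / 79/120 = 24/79
P(Y=2 | obs) = 5/24 / 79/120 = 25/79
P(Y=3 | obs) = 1/5 / 79/120 = 24/79
P(Y=4 | obs) = 1/20 / 79/120 = 6/79
argmax = 2

argmax_v P(Y = v | obs) = 2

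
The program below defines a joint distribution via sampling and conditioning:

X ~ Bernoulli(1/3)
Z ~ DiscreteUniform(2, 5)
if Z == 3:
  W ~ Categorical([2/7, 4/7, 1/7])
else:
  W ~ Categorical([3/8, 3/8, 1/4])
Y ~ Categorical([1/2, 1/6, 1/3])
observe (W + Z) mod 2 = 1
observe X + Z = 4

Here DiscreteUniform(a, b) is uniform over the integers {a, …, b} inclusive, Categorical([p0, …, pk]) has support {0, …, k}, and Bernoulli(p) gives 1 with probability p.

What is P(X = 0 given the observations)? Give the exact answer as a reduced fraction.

P(X = 0 | obs) = 7/11

Enumerate traces; 9 have nonzero weight after conditioning:
  (X=0, Z=4, W=1, Y=0) weight 1/32
  (X=0, Z=4, W=1, Y=1) weight 1/96
  (X=0, Z=4, W=1, Y=2) weight 1/48
  (X=1, Z=3, W=0, Y=0) weight 1/84
  (X=1, Z=3, W=0, Y=1) weight 1/252
  (X=1, Z=3, W=0, Y=2) weight 1/126
  (X=1, Z=3, W=2, Y=0) weight 1/168
  (X=1, Z=3, W=2, Y=1) weight 1/504
  … 1 more
Group by X:
  weight(X=0) = 1/16
  weight(X=1) = 1/28
Total weight = 1/16 + 1/28 = 11/112
P(X=0 | obs) = 1/16 / 11/112 = 7/11
P(X=1 | obs) = 1/28 / 11/112 = 4/11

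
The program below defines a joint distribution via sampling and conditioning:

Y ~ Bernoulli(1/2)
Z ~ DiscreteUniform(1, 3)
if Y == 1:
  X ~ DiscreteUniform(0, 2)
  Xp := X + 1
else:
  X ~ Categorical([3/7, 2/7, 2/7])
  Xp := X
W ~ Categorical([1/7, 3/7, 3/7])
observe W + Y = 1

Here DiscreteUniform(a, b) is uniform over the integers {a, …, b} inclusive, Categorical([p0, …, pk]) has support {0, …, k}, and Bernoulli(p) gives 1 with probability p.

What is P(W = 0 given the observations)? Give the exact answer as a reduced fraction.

P(W = 0 | obs) = 1/4

Enumerate traces; 18 have nonzero weight after conditioning:
  (Y=0, Z=1, X=0, W=1) weight 3/98
  (Y=0, Z=1, X=1, W=1) weight 1/49
  (Y=0, Z=1, X=2, W=1) weight 1/49
  (Y=0, Z=2, X=0, W=1) weight 3/98
  (Y=0, Z=2, X=1, W=1) weight 1/49
  (Y=0, Z=2, X=2, W=1) weight 1/49
  (Y=0, Z=3, X=0, W=1) weight 3/98
  (Y=0, Z=3, X=1, W=1) weight 1/49
  (Y=1, Z=1, X=0, W=0) weight 1/126
  … 9 more
Group by W:
  weight(W=0) = 1/14
  weight(W=1) = 3/14
Total weight = 1/14 + 3/14 = 2/7
P(W=0 | obs) = 1/14 / 2/7 = 1/4
P(W=1 | obs) = 3/14 / 2/7 = 3/4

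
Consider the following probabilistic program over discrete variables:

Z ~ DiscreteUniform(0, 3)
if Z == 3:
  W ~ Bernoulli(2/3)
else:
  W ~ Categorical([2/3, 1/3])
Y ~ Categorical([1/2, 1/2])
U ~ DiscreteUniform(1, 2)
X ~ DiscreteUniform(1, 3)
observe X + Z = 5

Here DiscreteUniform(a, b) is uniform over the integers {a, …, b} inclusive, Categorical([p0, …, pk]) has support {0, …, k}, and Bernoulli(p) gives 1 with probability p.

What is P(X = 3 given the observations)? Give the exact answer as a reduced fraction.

Enumerate traces; 16 have nonzero weight after conditioning:
  (Z=2, W=0, Y=0, U=1, X=3) weight 1/72
  (Z=2, W=0, Y=0, U=2, X=3) weight 1/72
  (Z=2, W=0, Y=1, U=1, X=3) weight 1/72
  (Z=2, W=0, Y=1, U=2, X=3) weight 1/72
  (Z=2, W=1, Y=0, U=1, X=3) weight 1/144
  (Z=2, W=1, Y=0, U=2, X=3) weight 1/144
  (Z=2, W=1, Y=1, U=1, X=3) weight 1/144
  (Z=2, W=1, Y=1, U=2, X=3) weight 1/144
  (Z=3, W=0, Y=0, U=1, X=2) weight 1/144
  … 7 more
Group by X:
  weight(X=2) = 1/12
  weight(X=3) = 1/12
Total weight = 1/12 + 1/12 = 1/6
P(X=2 | obs) = 1/12 / 1/6 = 1/2
P(X=3 | obs) = 1/12 / 1/6 = 1/2

P(X = 3 | obs) = 1/2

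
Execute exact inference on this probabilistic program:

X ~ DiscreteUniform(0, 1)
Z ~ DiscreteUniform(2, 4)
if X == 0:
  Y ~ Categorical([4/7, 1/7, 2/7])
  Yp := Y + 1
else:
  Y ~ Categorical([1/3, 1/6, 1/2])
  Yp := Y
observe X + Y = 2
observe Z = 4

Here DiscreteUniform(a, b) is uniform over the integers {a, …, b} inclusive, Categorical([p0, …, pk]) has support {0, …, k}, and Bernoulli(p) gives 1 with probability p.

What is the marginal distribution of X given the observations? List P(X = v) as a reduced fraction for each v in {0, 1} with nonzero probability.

Enumerate traces; 2 have nonzero weight after conditioning:
  (X=0, Z=4, Y=2) weight 1/21
  (X=1, Z=4, Y=1) weight 1/36
Group by X:
  weight(X=0) = 1/21
  weight(X=1) = 1/36
Total weight = 1/21 + 1/36 = 19/252
P(X=0 | obs) = 1/21 / 19/252 = 12/19
P(X=1 | obs) = 1/36 / 19/252 = 7/19

P(X=0) = 12/19, P(X=1) = 7/19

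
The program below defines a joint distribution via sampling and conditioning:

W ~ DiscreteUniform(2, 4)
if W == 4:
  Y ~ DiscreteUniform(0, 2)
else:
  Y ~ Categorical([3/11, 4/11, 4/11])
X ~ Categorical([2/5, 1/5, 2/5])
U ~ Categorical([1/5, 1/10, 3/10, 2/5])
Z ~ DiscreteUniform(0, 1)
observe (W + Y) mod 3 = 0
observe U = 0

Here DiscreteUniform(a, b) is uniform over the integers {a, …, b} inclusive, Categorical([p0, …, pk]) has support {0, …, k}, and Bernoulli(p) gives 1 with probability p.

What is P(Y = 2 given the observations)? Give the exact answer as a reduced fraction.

Enumerate traces; 18 have nonzero weight after conditioning:
  (W=2, Y=1, X=0, U=0, Z=0) weight 4/825
  (W=2, Y=1, X=0, U=0, Z=1) weight 4/825
  (W=2, Y=1, X=1, U=0, Z=0) weight 2/825
  (W=2, Y=1, X=1, U=0, Z=1) weight 2/825
  (W=2, Y=1, X=2, U=0, Z=0) weight 4/825
  (W=2, Y=1, X=2, U=0, Z=1) weight 4/825
  (W=3, Y=0, X=0, U=0, Z=0) weight 1/275
  (W=3, Y=0, X=0, U=0, Z=1) weight 1/275
  (W=4, Y=2, X=0, U=0, Z=0) weight 1/225
  … 9 more
Group by Y:
  weight(Y=0) = 1/55
  weight(Y=1) = 4/165
  weight(Y=2) = 1/45
Total weight = 1/55 + 4/165 + 1/45 = 32/495
P(Y=0 | obs) = 1/55 / 32/495 = 9/32
P(Y=1 | obs) = 4/165 / 32/495 = 3/8
P(Y=2 | obs) = 1/45 / 32/495 = 11/32

P(Y = 2 | obs) = 11/32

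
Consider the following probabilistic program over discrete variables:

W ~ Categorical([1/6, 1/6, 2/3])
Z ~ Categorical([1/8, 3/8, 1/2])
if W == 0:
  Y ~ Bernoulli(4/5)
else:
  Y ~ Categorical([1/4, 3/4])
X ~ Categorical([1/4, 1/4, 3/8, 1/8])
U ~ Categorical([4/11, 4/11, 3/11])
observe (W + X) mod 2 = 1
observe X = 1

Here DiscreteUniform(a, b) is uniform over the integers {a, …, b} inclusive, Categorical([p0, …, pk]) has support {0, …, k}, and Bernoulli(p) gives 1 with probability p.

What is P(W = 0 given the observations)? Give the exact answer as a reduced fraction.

P(W = 0 | obs) = 1/5

Enumerate traces; 36 have nonzero weight after conditioning:
  (W=0, Z=0, Y=0, X=1, U=0) weight 1/2640
  (W=0, Z=0, Y=0, X=1, U=1) weight 1/2640
  (W=0, Z=0, Y=0, X=1, U=2) weight 1/3520
  (W=0, Z=0, Y=1, X=1, U=0) weight 1/660
  (W=0, Z=0, Y=1, X=1, U=1) weight 1/660
  (W=0, Z=0, Y=1, X=1, U=2) weight 1/880
  (W=0, Z=1, Y=0, X=1, U=0) weight 1/880
  (W=0, Z=1, Y=0, X=1, U=1) weight 1/880
  (W=2, Z=0, Y=0, X=1, U=0) weight 1/528
  … 27 more
Group by W:
  weight(W=0) = 1/24
  weight(W=2) = 1/6
Total weight = 1/24 + 1/6 = 5/24
P(W=0 | obs) = 1/24 / 5/24 = 1/5
P(W=2 | obs) = 1/6 / 5/24 = 4/5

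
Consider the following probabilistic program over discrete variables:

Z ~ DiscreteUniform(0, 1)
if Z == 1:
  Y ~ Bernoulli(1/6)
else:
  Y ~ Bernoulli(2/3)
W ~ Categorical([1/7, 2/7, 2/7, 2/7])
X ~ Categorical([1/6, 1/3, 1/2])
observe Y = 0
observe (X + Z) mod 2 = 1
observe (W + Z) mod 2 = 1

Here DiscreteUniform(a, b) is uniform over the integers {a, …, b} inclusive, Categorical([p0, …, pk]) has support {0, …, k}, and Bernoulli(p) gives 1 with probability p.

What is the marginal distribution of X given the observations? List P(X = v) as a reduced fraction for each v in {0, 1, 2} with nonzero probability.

Enumerate traces; 6 have nonzero weight after conditioning:
  (Z=0, Y=0, W=1, X=1) weight 1/63
  (Z=0, Y=0, W=3, X=1) weight 1/63
  (Z=1, Y=0, W=0, X=0) weight 5/504
  (Z=1, Y=0, W=0, X=2) weight 5/168
  (Z=1, Y=0, W=2, X=0) weight 5/252
  (Z=1, Y=0, W=2, X=2) weight 5/84
Group by X:
  weight(X=0) = 5/168
  weight(X=1) = 2/63
  weight(X=2) = 5/56
Total weight = 5/168 + 2/63 + 5/56 = 19/126
P(X=0 | obs) = 5/168 / 19/126 = 15/76
P(X=1 | obs) = 2/63 / 19/126 = 4/19
P(X=2 | obs) = 5/56 / 19/126 = 45/76

P(X=0) = 15/76, P(X=1) = 4/19, P(X=2) = 45/76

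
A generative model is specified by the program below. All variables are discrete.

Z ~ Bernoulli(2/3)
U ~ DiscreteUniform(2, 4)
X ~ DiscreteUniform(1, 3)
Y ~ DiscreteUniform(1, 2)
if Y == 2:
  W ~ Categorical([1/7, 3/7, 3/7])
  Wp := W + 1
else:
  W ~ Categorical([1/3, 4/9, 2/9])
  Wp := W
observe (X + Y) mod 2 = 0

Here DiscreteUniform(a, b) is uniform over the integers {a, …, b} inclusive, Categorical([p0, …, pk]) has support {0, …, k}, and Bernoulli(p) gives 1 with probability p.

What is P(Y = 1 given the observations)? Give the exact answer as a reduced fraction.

Enumerate traces; 54 have nonzero weight after conditioning:
  (Z=0, U=2, X=1, Y=1, W=0) weight 1/162
  (Z=0, U=2, X=1, Y=1, W=1) weight 2/243
  (Z=0, U=2, X=1, Y=1, W=2) weight 1/243
  (Z=0, U=2, X=2, Y=2, W=0) weight 1/378
  (Z=0, U=2, X=2, Y=2, W=1) weight 1/126
  (Z=0, U=2, X=2, Y=2, W=2) weight 1/126
  (Z=0, U=2, X=3, Y=1, W=0) weight 1/162
  (Z=0, U=2, X=3, Y=1, W=1) weight 2/243
  … 46 more
Group by Y:
  weight(Y=1) = 1/3
  weight(Y=2) = 1/6
Total weight = 1/3 + 1/6 = 1/2
P(Y=1 | obs) = 1/3 / 1/2 = 2/3
P(Y=2 | obs) = 1/6 / 1/2 = 1/3

P(Y = 1 | obs) = 2/3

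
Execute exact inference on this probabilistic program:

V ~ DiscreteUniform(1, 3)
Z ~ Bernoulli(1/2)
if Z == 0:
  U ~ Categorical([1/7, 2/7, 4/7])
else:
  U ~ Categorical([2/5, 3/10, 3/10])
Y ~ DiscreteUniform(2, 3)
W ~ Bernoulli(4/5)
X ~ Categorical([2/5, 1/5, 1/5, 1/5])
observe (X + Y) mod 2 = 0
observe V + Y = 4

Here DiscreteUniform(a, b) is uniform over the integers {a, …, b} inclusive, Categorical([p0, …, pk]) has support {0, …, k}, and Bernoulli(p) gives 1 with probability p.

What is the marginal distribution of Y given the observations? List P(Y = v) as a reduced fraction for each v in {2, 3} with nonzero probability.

Enumerate traces; 48 have nonzero weight after conditioning:
  (V=1, Z=0, U=0, Y=3, W=0, X=1) weight 1/2100
  (V=1, Z=0, U=0, Y=3, W=0, X=3) weight 1/2100
  (V=1, Z=0, U=0, Y=3, W=1, X=1) weight 1/525
  (V=1, Z=0, U=0, Y=3, W=1, X=3) weight 1/525
  (V=1, Z=0, U=1, Y=3, W=0, X=1) weight 1/1050
  (V=1, Z=0, U=1, Y=3, W=0, X=3) weight 1/1050
  (V=1, Z=0, U=1, Y=3, W=1, X=1) weight 2/525
  (V=1, Z=0, U=1, Y=3, W=1, X=3) weight 2/525
  (V=2, Z=0, U=0, Y=2, W=0, X=0) weight 1/1050
  … 39 more
Group by Y:
  weight(Y=2) = 1/10
  weight(Y=3) = 1/15
Total weight = 1/10 + 1/15 = 1/6
P(Y=2 | obs) = 1/10 / 1/6 = 3/5
P(Y=3 | obs) = 1/15 / 1/6 = 2/5

P(Y=2) = 3/5, P(Y=3) = 2/5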